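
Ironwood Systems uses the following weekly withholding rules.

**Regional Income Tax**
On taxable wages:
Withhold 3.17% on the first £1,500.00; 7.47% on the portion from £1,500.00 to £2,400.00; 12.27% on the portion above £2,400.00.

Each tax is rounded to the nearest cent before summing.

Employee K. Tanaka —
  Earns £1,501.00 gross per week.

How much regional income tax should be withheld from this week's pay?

Regional Income Tax: taxable = £1,501.00
  £47.55 + 7.47% × (£1,501.00 − £1,500.00) = £47.55 + 7.47% × £1.00 = £47.62

£47.62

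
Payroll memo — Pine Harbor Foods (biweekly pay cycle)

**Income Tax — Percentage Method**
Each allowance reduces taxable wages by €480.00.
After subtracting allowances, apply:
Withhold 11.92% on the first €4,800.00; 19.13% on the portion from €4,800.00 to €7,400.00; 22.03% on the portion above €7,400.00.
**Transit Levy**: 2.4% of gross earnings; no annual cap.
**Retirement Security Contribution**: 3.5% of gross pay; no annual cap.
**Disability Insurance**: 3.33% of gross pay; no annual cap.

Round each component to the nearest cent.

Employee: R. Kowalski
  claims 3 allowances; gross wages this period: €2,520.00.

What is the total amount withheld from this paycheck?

€361.34

Income Tax: taxable = €2,520.00 − 3×€480.00 = €1,080.00
  11.92% × €1,080.00 = €128.74
Transit Levy: 2.4% × €2,520.00 = €60.48
Retirement Security Contribution: 3.5% × €2,520.00 = €88.20
Disability Insurance: 3.33% × €2,520.00 = €83.92
Total: €128.74 + €60.48 + €88.20 + €83.92 = €361.34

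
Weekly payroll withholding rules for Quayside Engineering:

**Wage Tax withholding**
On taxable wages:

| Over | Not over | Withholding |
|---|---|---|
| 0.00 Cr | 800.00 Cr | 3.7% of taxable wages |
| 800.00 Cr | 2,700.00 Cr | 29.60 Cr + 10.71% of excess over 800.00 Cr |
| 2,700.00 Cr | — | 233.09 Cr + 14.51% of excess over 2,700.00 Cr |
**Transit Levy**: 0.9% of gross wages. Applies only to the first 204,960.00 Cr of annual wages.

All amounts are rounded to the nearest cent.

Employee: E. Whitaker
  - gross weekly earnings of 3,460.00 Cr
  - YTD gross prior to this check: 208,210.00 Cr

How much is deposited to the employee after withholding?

Wage Tax: taxable = 3,460.00 Cr
  233.09 Cr + 14.51% × (3,460.00 Cr − 2,700.00 Cr) = 233.09 Cr + 14.51% × 760.00 Cr = 343.37 Cr
Transit Levy: YTD 208,210.00 Cr ≥ cap 204,960.00 Cr → 0.00 Cr
Total withheld: 343.37 Cr + 0.00 Cr = 343.37 Cr
Net pay: 3,460.00 Cr − 343.37 Cr = 3,116.63 Cr

3,116.63 Cr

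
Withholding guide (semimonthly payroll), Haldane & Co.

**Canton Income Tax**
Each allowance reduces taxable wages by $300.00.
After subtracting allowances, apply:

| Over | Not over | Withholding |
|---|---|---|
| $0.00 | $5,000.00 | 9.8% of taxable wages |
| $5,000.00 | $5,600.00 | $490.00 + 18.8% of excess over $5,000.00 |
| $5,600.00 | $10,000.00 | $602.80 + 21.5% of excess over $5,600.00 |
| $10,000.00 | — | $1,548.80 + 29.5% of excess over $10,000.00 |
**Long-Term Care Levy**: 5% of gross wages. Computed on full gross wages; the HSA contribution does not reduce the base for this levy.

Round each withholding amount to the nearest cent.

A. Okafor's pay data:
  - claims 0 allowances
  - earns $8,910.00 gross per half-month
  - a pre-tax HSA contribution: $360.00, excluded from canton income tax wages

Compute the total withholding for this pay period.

Canton Income Tax: taxable = $8,910.00 − $360.00 = $8,550.00
  $602.80 + 21.5% × ($8,550.00 − $5,600.00) = $602.80 + 21.5% × $2,950.00 = $1,237.05
Long-Term Care Levy: 5% × $8,910.00 = $445.50
Total: $1,237.05 + $445.50 = $1,682.55

$1,682.55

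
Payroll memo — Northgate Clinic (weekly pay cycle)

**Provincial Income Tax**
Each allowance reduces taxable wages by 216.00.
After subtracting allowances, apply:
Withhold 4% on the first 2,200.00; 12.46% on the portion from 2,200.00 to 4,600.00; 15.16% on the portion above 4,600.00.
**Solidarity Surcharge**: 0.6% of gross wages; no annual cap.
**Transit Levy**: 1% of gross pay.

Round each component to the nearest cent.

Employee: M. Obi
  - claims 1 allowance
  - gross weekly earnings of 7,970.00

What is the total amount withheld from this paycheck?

Provincial Income Tax: taxable = 7,970.00 − 1×216.00 = 7,754.00
  387.04 + 15.16% × (7,754.00 − 4,600.00) = 387.04 + 15.16% × 3,154.00 = 865.19
Solidarity Surcharge: 0.6% × 7,970.00 = 47.82
Transit Levy: 1% × 7,970.00 = 79.70
Total: 865.19 + 47.82 + 79.70 = 992.71

992.71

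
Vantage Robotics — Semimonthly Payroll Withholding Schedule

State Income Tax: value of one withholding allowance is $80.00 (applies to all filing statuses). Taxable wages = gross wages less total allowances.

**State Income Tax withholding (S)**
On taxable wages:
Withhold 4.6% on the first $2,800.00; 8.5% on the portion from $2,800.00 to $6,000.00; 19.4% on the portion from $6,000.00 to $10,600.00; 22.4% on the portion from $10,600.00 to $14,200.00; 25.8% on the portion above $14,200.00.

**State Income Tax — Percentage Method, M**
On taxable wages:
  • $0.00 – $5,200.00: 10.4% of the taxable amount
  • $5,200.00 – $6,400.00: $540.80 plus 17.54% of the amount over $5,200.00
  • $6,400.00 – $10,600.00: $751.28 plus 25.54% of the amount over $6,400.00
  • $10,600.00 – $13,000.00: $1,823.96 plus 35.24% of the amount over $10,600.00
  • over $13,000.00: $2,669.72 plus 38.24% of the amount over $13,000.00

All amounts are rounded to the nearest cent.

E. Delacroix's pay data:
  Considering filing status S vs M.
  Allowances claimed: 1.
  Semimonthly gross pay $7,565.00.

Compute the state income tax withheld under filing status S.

$688.89

State Income Tax (S): taxable = $7,565.00 − 1×$80.00 = $7,485.00
  $400.80 + 19.4% × ($7,485.00 − $6,000.00) = $400.80 + 19.4% × $1,485.00 = $688.89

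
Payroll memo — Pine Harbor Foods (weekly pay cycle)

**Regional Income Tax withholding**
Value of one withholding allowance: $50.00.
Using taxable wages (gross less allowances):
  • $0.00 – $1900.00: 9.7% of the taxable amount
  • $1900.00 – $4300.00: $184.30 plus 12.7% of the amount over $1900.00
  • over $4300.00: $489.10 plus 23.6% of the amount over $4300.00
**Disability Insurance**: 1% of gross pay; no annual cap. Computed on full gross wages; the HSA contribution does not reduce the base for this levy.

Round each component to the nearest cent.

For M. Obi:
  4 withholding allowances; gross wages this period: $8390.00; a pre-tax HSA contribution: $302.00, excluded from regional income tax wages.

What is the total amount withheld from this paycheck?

$1419.77

Regional Income Tax: taxable = $8390.00 − $302.00 − 4×$50.00 = $7888.00
  $489.10 + 23.6% × ($7888.00 − $4300.00) = $489.10 + 23.6% × $3588.00 = $1335.87
Disability Insurance: 1% × $8390.00 = $83.90
Total: $1335.87 + $83.90 = $1419.77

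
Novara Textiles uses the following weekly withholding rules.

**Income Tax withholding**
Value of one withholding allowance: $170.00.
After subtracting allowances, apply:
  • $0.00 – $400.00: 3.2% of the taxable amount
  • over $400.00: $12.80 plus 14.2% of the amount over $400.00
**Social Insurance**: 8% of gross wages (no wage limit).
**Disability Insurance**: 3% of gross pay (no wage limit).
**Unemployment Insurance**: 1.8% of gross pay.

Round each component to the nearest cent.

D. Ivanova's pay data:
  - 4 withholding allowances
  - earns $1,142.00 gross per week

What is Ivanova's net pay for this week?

Income Tax: taxable = $1,142.00 − 4×$170.00 = $462.00
  $12.80 + 14.2% × ($462.00 − $400.00) = $12.80 + 14.2% × $62.00 = $21.60
Social Insurance: 8% × $1,142.00 = $91.36
Disability Insurance: 3% × $1,142.00 = $34.26
Unemployment Insurance: 1.8% × $1,142.00 = $20.56
Total withheld: $21.60 + $91.36 + $34.26 + $20.56 = $167.78
Net pay: $1,142.00 − $167.78 = $974.22

$974.22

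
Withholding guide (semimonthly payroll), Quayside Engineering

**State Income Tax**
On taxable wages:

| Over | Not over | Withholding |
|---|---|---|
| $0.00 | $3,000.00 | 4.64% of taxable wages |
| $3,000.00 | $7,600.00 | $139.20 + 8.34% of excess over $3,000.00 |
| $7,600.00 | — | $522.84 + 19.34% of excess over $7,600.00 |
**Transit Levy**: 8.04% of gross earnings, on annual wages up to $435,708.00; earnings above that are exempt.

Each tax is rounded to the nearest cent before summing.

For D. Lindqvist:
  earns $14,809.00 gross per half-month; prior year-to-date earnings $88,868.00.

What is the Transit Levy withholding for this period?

$1,190.64

Transit Levy: 8.04% × $14,809.00 = $1,190.64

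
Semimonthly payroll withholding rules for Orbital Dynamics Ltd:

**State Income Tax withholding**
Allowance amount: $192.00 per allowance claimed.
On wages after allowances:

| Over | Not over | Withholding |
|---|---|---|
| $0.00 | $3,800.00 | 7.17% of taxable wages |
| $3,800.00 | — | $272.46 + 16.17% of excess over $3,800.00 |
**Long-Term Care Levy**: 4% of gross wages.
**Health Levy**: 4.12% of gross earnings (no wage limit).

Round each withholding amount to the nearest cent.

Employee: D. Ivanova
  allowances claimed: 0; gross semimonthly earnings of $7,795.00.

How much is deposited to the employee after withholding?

State Income Tax: taxable = $7,795.00
  $272.46 + 16.17% × ($7,795.00 − $3,800.00) = $272.46 + 16.17% × $3,995.00 = $918.45
Long-Term Care Levy: 4% × $7,795.00 = $311.80
Health Levy: 4.12% × $7,795.00 = $321.15
Total withheld: $918.45 + $311.80 + $321.15 = $1,551.40
Net pay: $7,795.00 − $1,551.40 = $6,243.60

$6,243.60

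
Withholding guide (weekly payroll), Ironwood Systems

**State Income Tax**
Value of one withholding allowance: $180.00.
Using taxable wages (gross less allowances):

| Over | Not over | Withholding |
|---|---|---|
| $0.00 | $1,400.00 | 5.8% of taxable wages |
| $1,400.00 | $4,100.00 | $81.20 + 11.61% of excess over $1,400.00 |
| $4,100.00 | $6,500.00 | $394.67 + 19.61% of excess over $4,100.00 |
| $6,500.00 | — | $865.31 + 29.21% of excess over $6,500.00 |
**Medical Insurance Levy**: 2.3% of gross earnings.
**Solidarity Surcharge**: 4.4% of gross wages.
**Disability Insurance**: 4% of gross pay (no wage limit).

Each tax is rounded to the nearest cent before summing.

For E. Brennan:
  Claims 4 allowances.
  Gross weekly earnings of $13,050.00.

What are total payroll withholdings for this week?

$3,964.60

State Income Tax: taxable = $13,050.00 − 4×$180.00 = $12,330.00
  $865.31 + 29.21% × ($12,330.00 − $6,500.00) = $865.31 + 29.21% × $5,830.00 = $2,568.25
Medical Insurance Levy: 2.3% × $13,050.00 = $300.15
Solidarity Surcharge: 4.4% × $13,050.00 = $574.20
Disability Insurance: 4% × $13,050.00 = $522.00
Total: $2,568.25 + $300.15 + $574.20 + $522.00 = $3,964.60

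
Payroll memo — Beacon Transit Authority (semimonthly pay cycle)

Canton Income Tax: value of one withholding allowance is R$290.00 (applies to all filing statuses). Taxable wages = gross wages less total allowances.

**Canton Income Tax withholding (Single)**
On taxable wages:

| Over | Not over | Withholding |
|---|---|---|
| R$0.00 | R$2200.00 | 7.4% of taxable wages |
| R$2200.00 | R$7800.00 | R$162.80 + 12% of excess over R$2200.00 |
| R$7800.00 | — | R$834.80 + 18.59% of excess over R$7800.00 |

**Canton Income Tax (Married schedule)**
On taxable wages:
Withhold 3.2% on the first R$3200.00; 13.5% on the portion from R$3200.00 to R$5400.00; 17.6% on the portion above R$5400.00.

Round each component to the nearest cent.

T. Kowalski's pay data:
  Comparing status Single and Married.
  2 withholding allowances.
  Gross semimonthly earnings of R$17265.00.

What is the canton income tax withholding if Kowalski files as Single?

Canton Income Tax (Single): taxable = R$17265.00 − 2×R$290.00 = R$16685.00
  R$834.80 + 18.59% × (R$16685.00 − R$7800.00) = R$834.80 + 18.59% × R$8885.00 = R$2486.52

R$2486.52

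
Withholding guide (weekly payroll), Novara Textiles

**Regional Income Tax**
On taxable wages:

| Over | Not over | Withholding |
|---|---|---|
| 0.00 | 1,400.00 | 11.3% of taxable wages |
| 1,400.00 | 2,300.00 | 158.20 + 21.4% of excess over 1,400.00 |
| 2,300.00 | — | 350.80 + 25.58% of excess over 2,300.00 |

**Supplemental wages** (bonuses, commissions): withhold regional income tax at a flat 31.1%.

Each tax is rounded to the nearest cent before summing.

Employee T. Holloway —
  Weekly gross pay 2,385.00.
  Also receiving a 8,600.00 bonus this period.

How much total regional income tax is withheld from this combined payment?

3,047.14

Regional Income Tax: taxable = 2,385.00
  350.80 + 25.58% × (2,385.00 − 2,300.00) = 350.80 + 25.58% × 85.00 = 372.54
Supplemental (31.1% flat on bonus): 31.1% × 8,600.00 = 2,674.60
Total regional income tax: 372.54 + 2,674.60 = 3,047.14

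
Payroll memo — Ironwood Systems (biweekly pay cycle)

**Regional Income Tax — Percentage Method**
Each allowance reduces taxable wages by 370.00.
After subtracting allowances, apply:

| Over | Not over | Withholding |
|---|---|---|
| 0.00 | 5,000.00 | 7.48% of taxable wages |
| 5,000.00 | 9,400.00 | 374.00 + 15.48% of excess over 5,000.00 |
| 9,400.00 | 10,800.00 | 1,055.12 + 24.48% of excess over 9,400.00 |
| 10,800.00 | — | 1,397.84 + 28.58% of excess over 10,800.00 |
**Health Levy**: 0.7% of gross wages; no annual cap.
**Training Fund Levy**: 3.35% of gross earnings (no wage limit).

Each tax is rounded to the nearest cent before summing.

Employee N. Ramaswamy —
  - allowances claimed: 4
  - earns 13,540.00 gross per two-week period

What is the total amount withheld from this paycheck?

2,306.32

Regional Income Tax: taxable = 13,540.00 − 4×370.00 = 12,060.00
  1,397.84 + 28.58% × (12,060.00 − 10,800.00) = 1,397.84 + 28.58% × 1,260.00 = 1,757.95
Health Levy: 0.7% × 13,540.00 = 94.78
Training Fund Levy: 3.35% × 13,540.00 = 453.59
Total: 1,757.95 + 94.78 + 453.59 = 2,306.32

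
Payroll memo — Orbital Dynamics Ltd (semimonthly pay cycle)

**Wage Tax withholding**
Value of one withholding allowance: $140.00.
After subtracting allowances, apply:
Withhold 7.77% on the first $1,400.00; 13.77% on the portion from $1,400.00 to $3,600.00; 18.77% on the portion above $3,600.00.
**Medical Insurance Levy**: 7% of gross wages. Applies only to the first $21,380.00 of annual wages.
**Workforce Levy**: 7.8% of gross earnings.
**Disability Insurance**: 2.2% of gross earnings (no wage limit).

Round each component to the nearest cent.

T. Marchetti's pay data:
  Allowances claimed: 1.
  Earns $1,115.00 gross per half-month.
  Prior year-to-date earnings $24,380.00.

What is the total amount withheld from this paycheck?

$187.26

Wage Tax: taxable = $1,115.00 − 1×$140.00 = $975.00
  7.77% × $975.00 = $75.76
Medical Insurance Levy: YTD $24,380.00 ≥ cap $21,380.00 → $0.00
Workforce Levy: 7.8% × $1,115.00 = $86.97
Disability Insurance: 2.2% × $1,115.00 = $24.53
Total: $75.76 + $0.00 + $86.97 + $24.53 = $187.26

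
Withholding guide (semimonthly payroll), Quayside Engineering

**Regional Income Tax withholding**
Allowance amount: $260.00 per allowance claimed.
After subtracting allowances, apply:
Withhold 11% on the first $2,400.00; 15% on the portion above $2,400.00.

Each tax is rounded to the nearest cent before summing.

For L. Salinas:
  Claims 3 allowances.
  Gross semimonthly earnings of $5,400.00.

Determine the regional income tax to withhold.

Regional Income Tax: taxable = $5,400.00 − 3×$260.00 = $4,620.00
  $264.00 + 15% × ($4,620.00 − $2,400.00) = $264.00 + 15% × $2,220.00 = $597.00

$597.00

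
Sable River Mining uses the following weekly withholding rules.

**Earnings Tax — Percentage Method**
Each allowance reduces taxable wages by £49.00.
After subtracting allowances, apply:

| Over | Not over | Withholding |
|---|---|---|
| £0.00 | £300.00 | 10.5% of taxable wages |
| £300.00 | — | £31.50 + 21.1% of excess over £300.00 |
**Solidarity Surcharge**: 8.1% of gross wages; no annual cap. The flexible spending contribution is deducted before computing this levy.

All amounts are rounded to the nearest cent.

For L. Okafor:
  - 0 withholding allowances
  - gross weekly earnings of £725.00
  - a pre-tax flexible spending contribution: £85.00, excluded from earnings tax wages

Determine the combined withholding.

£155.08

Earnings Tax: taxable = £725.00 − £85.00 = £640.00
  £31.50 + 21.1% × (£640.00 − £300.00) = £31.50 + 21.1% × £340.00 = £103.24
Solidarity Surcharge: 8.1% × £640.00 = £51.84
Total: £103.24 + £51.84 = £155.08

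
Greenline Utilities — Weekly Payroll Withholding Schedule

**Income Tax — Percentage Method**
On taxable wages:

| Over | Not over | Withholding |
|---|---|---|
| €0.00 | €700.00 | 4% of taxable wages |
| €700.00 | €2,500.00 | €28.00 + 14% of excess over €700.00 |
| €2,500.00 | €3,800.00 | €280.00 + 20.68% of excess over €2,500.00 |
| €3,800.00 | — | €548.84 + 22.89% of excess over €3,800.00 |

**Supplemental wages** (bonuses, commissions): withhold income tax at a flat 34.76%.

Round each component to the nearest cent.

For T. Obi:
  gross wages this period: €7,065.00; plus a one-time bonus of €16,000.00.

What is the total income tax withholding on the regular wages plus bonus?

€6,857.80

Income Tax: taxable = €7,065.00
  €548.84 + 22.89% × (€7,065.00 − €3,800.00) = €548.84 + 22.89% × €3,265.00 = €1,296.20
Supplemental (34.76% flat on bonus): 34.76% × €16,000.00 = €5,561.60
Total income tax: €1,296.20 + €5,561.60 = €6,857.80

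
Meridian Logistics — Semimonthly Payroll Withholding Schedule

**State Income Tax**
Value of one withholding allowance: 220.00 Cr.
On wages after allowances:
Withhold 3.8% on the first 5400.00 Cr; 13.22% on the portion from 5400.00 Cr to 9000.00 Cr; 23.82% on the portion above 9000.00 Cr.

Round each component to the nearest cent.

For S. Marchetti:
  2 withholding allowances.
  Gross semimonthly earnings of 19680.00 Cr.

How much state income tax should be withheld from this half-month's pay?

3120.29 Cr

State Income Tax: taxable = 19680.00 Cr − 2×220.00 Cr = 19240.00 Cr
  681.12 Cr + 23.82% × (19240.00 Cr − 9000.00 Cr) = 681.12 Cr + 23.82% × 10240.00 Cr = 3120.29 Cr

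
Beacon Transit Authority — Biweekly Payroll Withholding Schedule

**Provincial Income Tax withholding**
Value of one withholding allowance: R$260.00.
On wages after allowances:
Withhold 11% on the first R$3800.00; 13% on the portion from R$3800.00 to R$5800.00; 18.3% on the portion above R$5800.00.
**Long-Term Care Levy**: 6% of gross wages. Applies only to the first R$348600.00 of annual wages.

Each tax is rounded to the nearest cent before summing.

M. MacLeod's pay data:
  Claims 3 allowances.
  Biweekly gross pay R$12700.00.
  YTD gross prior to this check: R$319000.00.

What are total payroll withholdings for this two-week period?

Provincial Income Tax: taxable = R$12700.00 − 3×R$260.00 = R$11920.00
  R$678.00 + 18.3% × (R$11920.00 − R$5800.00) = R$678.00 + 18.3% × R$6120.00 = R$1797.96
Long-Term Care Levy: 6% × R$12700.00 = R$762.00
Total: R$1797.96 + R$762.00 = R$2559.96

R$2559.96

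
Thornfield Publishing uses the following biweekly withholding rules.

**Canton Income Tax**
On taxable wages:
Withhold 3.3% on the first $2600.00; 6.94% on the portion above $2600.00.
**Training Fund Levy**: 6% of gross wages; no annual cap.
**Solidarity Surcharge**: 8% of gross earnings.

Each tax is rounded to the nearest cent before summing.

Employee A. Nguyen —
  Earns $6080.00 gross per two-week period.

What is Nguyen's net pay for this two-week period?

Canton Income Tax: taxable = $6080.00
  $85.80 + 6.94% × ($6080.00 − $2600.00) = $85.80 + 6.94% × $3480.00 = $327.31
Training Fund Levy: 6% × $6080.00 = $364.80
Solidarity Surcharge: 8% × $6080.00 = $486.40
Total withheld: $327.31 + $364.80 + $486.40 = $1178.51
Net pay: $6080.00 − $1178.51 = $4901.49

$4901.49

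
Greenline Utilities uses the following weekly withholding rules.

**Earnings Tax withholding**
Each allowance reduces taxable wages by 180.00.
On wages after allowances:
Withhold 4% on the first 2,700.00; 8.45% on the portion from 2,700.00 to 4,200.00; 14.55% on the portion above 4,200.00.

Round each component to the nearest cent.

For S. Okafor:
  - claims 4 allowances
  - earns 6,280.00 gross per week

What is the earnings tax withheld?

432.63

Earnings Tax: taxable = 6,280.00 − 4×180.00 = 5,560.00
  234.75 + 14.55% × (5,560.00 − 4,200.00) = 234.75 + 14.55% × 1,360.00 = 432.63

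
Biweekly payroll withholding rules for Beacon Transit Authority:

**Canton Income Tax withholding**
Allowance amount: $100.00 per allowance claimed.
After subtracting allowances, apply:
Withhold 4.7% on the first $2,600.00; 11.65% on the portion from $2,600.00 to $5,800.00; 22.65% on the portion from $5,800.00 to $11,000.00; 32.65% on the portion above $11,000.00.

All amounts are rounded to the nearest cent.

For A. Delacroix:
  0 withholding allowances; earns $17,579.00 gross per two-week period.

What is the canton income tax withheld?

$3,820.84

Canton Income Tax: taxable = $17,579.00
  $1,672.80 + 32.65% × ($17,579.00 − $11,000.00) = $1,672.80 + 32.65% × $6,579.00 = $3,820.84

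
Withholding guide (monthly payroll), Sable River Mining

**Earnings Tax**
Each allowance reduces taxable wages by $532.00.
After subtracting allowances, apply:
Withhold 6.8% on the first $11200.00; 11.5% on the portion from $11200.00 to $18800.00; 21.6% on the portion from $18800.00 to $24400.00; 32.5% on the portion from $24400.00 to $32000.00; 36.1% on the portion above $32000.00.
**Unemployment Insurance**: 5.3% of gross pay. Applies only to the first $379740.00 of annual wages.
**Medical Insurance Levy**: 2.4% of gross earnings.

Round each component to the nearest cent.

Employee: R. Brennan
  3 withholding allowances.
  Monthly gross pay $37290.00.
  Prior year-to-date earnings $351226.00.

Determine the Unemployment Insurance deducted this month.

Unemployment Insurance: cap $379740.00 − YTD $351226.00 = $28514.00 subject; 5.3% × $28514.00 = $1511.24

$1511.24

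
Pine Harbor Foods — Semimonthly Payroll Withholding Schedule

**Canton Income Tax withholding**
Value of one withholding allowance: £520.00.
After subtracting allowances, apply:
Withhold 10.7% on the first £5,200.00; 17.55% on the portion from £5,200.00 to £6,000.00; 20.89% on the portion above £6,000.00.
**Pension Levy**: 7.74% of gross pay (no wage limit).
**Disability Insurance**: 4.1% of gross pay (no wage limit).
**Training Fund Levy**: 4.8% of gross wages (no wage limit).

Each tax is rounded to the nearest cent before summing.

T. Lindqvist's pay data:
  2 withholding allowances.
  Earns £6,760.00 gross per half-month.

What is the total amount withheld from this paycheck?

£1,772.52

Canton Income Tax: taxable = £6,760.00 − 2×£520.00 = £5,720.00
  £556.40 + 17.55% × (£5,720.00 − £5,200.00) = £556.40 + 17.55% × £520.00 = £647.66
Pension Levy: 7.74% × £6,760.00 = £523.22
Disability Insurance: 4.1% × £6,760.00 = £277.16
Training Fund Levy: 4.8% × £6,760.00 = £324.48
Total: £647.66 + £523.22 + £277.16 + £324.48 = £1,772.52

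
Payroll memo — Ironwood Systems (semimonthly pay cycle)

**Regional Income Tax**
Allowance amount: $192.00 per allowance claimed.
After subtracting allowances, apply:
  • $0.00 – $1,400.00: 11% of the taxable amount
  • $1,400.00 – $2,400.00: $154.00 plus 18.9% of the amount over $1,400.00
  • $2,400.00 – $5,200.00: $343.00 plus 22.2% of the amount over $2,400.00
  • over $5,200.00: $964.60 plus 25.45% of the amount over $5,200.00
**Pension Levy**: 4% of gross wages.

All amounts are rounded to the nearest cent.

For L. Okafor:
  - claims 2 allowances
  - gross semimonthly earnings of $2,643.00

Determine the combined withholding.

Regional Income Tax: taxable = $2,643.00 − 2×$192.00 = $2,259.00
  $154.00 + 18.9% × ($2,259.00 − $1,400.00) = $154.00 + 18.9% × $859.00 = $316.35
Pension Levy: 4% × $2,643.00 = $105.72
Total: $316.35 + $105.72 = $422.07

$422.07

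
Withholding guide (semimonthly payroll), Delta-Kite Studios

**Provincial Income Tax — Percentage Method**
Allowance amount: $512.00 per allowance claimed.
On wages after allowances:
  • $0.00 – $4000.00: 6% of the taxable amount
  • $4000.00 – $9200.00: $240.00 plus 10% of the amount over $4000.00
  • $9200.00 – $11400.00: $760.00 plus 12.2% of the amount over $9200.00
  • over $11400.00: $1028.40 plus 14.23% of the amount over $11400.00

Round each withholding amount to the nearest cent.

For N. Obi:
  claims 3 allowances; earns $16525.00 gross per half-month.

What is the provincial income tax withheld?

Provincial Income Tax: taxable = $16525.00 − 3×$512.00 = $14989.00
  $1028.40 + 14.23% × ($14989.00 − $11400.00) = $1028.40 + 14.23% × $3589.00 = $1539.11

$1539.11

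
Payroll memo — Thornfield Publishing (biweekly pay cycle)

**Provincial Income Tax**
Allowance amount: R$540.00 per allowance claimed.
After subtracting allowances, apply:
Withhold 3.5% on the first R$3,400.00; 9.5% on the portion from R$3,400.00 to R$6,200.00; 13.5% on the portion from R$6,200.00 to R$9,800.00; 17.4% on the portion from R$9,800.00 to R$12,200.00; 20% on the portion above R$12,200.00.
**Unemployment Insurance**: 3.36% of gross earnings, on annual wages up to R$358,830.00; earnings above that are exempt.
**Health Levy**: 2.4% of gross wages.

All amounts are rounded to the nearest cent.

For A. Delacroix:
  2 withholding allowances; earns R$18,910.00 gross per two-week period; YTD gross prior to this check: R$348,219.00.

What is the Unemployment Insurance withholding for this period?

Unemployment Insurance: cap R$358,830.00 − YTD R$348,219.00 = R$10,611.00 subject; 3.36% × R$10,611.00 = R$356.53

R$356.53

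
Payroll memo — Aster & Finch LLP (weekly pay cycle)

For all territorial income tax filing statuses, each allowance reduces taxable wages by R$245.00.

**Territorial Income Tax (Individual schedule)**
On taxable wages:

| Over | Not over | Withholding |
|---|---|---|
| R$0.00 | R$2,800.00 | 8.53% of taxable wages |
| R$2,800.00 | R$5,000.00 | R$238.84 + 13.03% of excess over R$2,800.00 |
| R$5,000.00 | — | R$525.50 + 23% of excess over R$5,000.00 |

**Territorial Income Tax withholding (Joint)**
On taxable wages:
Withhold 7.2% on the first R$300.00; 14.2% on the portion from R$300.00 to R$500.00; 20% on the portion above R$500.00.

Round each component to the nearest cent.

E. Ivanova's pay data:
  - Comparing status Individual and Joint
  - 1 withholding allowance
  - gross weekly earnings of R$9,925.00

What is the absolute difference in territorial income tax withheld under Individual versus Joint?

Territorial Income Tax (Individual): taxable = R$9,925.00 − 1×R$245.00 = R$9,680.00
  R$525.50 + 23% × (R$9,680.00 − R$5,000.00) = R$525.50 + 23% × R$4,680.00 = R$1,601.90
Territorial Income Tax (Joint): taxable = R$9,925.00 − 1×R$245.00 = R$9,680.00
  R$50.00 + 20% × (R$9,680.00 − R$500.00) = R$50.00 + 20% × R$9,180.00 = R$1,886.00
Difference: |R$1,601.90 − R$1,886.00| = R$284.10 (higher under Joint)

R$284.10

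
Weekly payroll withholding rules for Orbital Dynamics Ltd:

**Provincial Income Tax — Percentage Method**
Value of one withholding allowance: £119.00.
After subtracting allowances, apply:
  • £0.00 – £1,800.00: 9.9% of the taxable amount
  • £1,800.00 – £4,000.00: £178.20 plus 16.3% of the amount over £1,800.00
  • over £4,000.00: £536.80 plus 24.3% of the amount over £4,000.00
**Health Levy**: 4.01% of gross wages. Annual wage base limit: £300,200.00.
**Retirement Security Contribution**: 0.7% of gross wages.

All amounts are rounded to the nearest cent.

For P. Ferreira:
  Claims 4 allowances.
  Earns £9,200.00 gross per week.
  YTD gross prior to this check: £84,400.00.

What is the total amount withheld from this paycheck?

Provincial Income Tax: taxable = £9,200.00 − 4×£119.00 = £8,724.00
  £536.80 + 24.3% × (£8,724.00 − £4,000.00) = £536.80 + 24.3% × £4,724.00 = £1,684.73
Health Levy: 4.01% × £9,200.00 = £368.92
Retirement Security Contribution: 0.7% × £9,200.00 = £64.40
Total: £1,684.73 + £368.92 + £64.40 = £2,118.05

£2,118.05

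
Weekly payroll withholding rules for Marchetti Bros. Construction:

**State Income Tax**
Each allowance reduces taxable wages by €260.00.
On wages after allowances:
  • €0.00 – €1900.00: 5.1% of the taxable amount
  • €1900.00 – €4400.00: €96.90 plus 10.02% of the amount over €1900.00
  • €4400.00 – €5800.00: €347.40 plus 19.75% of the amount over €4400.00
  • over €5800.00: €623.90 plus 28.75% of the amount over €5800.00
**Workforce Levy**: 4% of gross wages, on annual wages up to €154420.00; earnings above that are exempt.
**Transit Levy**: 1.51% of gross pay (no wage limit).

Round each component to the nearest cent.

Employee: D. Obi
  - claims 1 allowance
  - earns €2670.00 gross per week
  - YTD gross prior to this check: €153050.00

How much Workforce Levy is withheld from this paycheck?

€54.80

Workforce Levy: cap €154420.00 − YTD €153050.00 = €1370.00 subject; 4% × €1370.00 = €54.80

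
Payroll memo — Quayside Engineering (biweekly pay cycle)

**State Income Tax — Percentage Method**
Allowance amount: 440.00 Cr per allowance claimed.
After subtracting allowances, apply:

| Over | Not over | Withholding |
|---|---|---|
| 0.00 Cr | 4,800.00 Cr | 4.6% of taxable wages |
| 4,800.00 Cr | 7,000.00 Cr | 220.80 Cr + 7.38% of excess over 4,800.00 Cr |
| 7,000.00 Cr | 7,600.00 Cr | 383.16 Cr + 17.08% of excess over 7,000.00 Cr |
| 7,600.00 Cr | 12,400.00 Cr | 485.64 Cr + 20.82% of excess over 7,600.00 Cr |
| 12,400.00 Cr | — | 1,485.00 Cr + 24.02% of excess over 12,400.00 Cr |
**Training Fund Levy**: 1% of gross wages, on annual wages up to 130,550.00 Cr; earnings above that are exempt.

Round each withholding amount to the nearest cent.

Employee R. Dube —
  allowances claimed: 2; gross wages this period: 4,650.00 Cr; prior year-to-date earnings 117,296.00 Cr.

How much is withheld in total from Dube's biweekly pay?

219.92 Cr

State Income Tax: taxable = 4,650.00 Cr − 2×440.00 Cr = 3,770.00 Cr
  4.6% × 3,770.00 Cr = 173.42 Cr
Training Fund Levy: 1% × 4,650.00 Cr = 46.50 Cr
Total: 173.42 Cr + 46.50 Cr = 219.92 Cr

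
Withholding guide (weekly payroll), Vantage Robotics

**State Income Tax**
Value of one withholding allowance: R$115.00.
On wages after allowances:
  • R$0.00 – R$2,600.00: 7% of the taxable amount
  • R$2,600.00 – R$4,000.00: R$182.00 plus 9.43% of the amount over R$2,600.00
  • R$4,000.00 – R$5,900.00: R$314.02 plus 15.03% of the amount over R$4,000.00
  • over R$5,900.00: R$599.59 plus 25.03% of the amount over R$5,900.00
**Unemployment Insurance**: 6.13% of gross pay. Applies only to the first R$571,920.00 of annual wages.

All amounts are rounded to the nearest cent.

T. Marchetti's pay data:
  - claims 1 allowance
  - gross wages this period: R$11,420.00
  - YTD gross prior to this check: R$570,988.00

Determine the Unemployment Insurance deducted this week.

R$57.13

Unemployment Insurance: cap R$571,920.00 − YTD R$570,988.00 = R$932.00 subject; 6.13% × R$932.00 = R$57.13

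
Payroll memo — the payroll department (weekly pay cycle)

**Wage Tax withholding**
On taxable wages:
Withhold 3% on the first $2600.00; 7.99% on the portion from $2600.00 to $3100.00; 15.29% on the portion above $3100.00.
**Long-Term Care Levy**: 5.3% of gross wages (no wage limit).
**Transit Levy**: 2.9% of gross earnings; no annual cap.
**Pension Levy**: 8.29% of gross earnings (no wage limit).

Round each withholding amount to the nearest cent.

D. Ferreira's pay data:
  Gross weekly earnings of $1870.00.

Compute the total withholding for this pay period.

$364.46

Wage Tax: taxable = $1870.00
  3% × $1870.00 = $56.10
Long-Term Care Levy: 5.3% × $1870.00 = $99.11
Transit Levy: 2.9% × $1870.00 = $54.23
Pension Levy: 8.29% × $1870.00 = $155.02
Total: $56.10 + $99.11 + $54.23 + $155.02 = $364.46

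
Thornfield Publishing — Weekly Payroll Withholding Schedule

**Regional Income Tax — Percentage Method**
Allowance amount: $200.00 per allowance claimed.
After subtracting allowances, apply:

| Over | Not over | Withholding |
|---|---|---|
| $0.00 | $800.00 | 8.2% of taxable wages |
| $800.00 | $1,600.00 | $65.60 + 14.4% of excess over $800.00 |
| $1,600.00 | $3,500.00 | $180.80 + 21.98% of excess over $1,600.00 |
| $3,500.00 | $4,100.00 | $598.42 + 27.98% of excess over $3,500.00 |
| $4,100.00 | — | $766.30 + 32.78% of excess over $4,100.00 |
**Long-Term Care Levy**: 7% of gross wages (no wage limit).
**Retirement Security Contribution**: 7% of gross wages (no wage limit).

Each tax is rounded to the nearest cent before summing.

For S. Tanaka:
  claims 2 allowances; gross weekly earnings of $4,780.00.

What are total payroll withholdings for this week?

$1,527.28

Regional Income Tax: taxable = $4,780.00 − 2×$200.00 = $4,380.00
  $766.30 + 32.78% × ($4,380.00 − $4,100.00) = $766.30 + 32.78% × $280.00 = $858.08
Long-Term Care Levy: 7% × $4,780.00 = $334.60
Retirement Security Contribution: 7% × $4,780.00 = $334.60
Total: $858.08 + $334.60 + $334.60 = $1,527.28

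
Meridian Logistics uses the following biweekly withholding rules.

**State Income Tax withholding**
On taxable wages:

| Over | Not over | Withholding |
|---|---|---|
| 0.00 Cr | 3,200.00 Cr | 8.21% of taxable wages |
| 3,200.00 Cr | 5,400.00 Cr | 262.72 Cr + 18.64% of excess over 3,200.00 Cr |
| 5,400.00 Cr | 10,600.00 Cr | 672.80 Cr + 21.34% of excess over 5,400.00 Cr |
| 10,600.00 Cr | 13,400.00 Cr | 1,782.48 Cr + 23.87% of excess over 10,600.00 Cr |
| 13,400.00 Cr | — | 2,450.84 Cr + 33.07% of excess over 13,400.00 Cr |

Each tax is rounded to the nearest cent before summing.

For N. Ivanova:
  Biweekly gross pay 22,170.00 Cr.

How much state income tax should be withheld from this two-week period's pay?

5,351.08 Cr

State Income Tax: taxable = 22,170.00 Cr
  2,450.84 Cr + 33.07% × (22,170.00 Cr − 13,400.00 Cr) = 2,450.84 Cr + 33.07% × 8,770.00 Cr = 5,351.08 Cr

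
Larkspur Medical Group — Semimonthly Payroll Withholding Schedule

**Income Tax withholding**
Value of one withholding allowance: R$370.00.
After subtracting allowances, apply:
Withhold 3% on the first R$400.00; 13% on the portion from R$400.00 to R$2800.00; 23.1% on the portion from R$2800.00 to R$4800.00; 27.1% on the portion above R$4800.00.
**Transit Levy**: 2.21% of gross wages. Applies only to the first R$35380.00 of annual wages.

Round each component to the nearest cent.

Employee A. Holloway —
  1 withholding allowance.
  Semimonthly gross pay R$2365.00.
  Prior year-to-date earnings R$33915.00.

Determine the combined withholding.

Income Tax: taxable = R$2365.00 − 1×R$370.00 = R$1995.00
  R$12.00 + 13% × (R$1995.00 − R$400.00) = R$12.00 + 13% × R$1595.00 = R$219.35
Transit Levy: cap R$35380.00 − YTD R$33915.00 = R$1465.00 subject; 2.21% × R$1465.00 = R$32.38
Total: R$219.35 + R$32.38 = R$251.73

R$251.73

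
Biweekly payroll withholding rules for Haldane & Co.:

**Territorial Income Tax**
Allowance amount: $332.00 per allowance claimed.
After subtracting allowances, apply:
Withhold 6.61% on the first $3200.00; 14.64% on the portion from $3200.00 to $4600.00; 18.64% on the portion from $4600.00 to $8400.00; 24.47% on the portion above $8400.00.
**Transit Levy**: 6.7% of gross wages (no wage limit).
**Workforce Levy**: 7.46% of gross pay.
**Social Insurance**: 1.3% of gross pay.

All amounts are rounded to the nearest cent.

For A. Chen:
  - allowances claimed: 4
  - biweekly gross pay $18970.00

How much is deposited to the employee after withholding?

$12650.92

Territorial Income Tax: taxable = $18970.00 − 4×$332.00 = $17642.00
  $1124.80 + 24.47% × ($17642.00 − $8400.00) = $1124.80 + 24.47% × $9242.00 = $3386.32
Transit Levy: 6.7% × $18970.00 = $1270.99
Workforce Levy: 7.46% × $18970.00 = $1415.16
Social Insurance: 1.3% × $18970.00 = $246.61
Total withheld: $3386.32 + $1270.99 + $1415.16 + $246.61 = $6319.08
Net pay: $18970.00 − $6319.08 = $12650.92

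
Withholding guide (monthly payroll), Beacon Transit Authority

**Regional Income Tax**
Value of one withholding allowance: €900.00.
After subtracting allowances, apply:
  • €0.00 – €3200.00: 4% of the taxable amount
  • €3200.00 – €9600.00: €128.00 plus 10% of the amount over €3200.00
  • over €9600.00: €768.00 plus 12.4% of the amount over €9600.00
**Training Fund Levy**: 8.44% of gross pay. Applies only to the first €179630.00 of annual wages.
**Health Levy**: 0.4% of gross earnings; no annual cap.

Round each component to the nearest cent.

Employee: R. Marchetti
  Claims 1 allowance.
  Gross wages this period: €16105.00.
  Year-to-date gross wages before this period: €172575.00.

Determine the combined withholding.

€2122.88

Regional Income Tax: taxable = €16105.00 − 1×€900.00 = €15205.00
  €768.00 + 12.4% × (€15205.00 − €9600.00) = €768.00 + 12.4% × €5605.00 = €1463.02
Training Fund Levy: cap €179630.00 − YTD €172575.00 = €7055.00 subject; 8.44% × €7055.00 = €595.44
Health Levy: 0.4% × €16105.00 = €64.42
Total: €1463.02 + €595.44 + €64.42 = €2122.88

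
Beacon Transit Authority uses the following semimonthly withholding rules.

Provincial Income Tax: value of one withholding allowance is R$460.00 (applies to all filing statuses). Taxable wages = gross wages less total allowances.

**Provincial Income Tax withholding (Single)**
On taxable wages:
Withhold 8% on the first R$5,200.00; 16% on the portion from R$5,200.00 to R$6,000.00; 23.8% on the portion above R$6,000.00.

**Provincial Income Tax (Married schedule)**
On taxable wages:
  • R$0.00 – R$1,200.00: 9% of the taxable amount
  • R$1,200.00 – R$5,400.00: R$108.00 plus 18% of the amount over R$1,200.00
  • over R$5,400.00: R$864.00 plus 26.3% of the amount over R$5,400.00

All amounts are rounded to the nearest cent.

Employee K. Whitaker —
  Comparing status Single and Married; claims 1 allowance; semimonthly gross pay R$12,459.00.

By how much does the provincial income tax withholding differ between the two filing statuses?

R$627.78

Provincial Income Tax (Single): taxable = R$12,459.00 − 1×R$460.00 = R$11,999.00
  R$544.00 + 23.8% × (R$11,999.00 − R$6,000.00) = R$544.00 + 23.8% × R$5,999.00 = R$1,971.76
Provincial Income Tax (Married): taxable = R$12,459.00 − 1×R$460.00 = R$11,999.00
  R$864.00 + 26.3% × (R$11,999.00 − R$5,400.00) = R$864.00 + 26.3% × R$6,599.00 = R$2,599.54
Difference: |R$1,971.76 − R$2,599.54| = R$627.78 (higher under Married)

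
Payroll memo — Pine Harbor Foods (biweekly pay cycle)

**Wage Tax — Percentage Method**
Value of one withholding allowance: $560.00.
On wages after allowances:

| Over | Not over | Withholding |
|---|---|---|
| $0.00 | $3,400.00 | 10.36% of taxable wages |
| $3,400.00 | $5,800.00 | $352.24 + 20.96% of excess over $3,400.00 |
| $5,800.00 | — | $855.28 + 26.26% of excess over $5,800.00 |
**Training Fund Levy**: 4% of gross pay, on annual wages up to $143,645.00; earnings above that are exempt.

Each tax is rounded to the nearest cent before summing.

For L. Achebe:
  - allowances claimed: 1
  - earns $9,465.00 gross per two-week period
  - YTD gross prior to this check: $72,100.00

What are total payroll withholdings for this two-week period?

$2,049.25

Wage Tax: taxable = $9,465.00 − 1×$560.00 = $8,905.00
  $855.28 + 26.26% × ($8,905.00 − $5,800.00) = $855.28 + 26.26% × $3,105.00 = $1,670.65
Training Fund Levy: 4% × $9,465.00 = $378.60
Total: $1,670.65 + $378.60 = $2,049.25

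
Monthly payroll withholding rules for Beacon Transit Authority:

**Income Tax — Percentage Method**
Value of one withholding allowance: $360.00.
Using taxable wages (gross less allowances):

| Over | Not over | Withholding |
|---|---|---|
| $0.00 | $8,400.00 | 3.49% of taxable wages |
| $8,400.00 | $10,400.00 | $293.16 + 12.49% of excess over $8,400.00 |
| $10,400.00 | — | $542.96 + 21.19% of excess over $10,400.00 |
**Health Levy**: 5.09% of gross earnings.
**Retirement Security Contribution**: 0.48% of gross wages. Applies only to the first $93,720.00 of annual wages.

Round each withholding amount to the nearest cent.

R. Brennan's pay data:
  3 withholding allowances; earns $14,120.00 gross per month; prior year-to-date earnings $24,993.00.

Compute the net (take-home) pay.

Income Tax: taxable = $14,120.00 − 3×$360.00 = $13,040.00
  $542.96 + 21.19% × ($13,040.00 − $10,400.00) = $542.96 + 21.19% × $2,640.00 = $1,102.38
Health Levy: 5.09% × $14,120.00 = $718.71
Retirement Security Contribution: 0.48% × $14,120.00 = $67.78
Total withheld: $1,102.38 + $718.71 + $67.78 = $1,888.87
Net pay: $14,120.00 − $1,888.87 = $12,231.13

$12,231.13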